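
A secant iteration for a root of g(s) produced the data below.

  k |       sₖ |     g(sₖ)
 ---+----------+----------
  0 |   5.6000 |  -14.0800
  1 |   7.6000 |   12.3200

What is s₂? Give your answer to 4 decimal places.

s₂ = 7.6000 − 12.3200·(7.6000 − 5.6000) / (12.3200 − (-14.0800))
   = 7.6000 − (24.640000)/(26.400000) = 6.666667

6.6667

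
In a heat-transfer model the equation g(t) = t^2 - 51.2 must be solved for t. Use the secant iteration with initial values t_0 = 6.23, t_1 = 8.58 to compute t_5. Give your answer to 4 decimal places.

7.1554

g(6.23) = -12.387100, g(8.58) = 22.416400
t_2 = 8.580000 − 22.416400·(8.580000 − 6.230000) / (22.416400 − (-12.387100)) = 8.580000 − (52.678540)/(34.803500) = 7.066401
g(7.066401) = -1.265976
t_3 = 7.066401 − (-1.265976)·(7.066401 − 8.580000) / (-1.265976 − 22.416400) = 7.066401 − (1.916180)/(-23.682376) = 7.147313
g(7.147313) = -0.115921
t_4 = 7.147313 − (-0.115921)·(7.147313 − 7.066401) / (-0.115921 − (-1.265976)) = 7.147313 − (-0.009379)/(1.150055) = 7.155468
g(7.155468) = 0.000726
t_5 = 7.155468 − 0.000726·(7.155468 − 7.147313) / (0.000726 − (-0.115921)) = 7.155468 − (0.000006)/(0.116647) = 7.155417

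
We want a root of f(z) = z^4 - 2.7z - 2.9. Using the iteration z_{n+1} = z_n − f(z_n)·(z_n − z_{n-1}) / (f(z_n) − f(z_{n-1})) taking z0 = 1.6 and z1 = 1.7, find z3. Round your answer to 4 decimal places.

f(1.6) = -0.666400, f(1.7) = 0.862100
z2 = 1.700000 − 0.862100·(1.700000 − 1.600000) / (0.862100 − (-0.666400)) = 1.700000 − (0.086210)/(1.528500) = 1.643598
f(1.643598) = -0.040070
z3 = 1.643598 − (-0.040070)·(1.643598 − 1.700000) / (-0.040070 − 0.862100) = 1.643598 − (0.002260)/(-0.902170) = 1.646103

1.6461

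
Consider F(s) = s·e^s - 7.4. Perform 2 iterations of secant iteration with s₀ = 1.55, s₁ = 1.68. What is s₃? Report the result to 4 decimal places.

F(1.55) = -0.097221, F(1.68) = 1.614134
s₂ = 1.680000 − 1.614134·(1.680000 − 1.550000) / (1.614134 − (-0.097221)) = 1.680000 − (0.209837)/(1.711355) = 1.557385
F(1.557385) = -0.008036
s₃ = 1.557385 − (-0.008036)·(1.557385 − 1.680000) / (-0.008036 − 1.614134) = 1.557385 − (0.000985)/(-1.622170) = 1.557993

1.5580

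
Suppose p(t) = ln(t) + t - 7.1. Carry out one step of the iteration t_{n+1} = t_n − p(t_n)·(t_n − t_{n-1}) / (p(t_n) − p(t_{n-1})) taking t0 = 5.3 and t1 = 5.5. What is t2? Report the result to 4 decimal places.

5.4116

p(5.3) = -0.132293, p(5.5) = 0.104748
t2 = 5.500000 − 0.104748·(5.500000 − 5.300000) / (0.104748 − (-0.132293)) = 5.500000 − (0.020950)/(0.237041) = 5.411620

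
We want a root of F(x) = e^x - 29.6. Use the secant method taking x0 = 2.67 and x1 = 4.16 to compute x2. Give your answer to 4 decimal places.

F(2.67) = -15.160031, F(4.16) = 34.471523
x2 = 4.160000 − 34.471523·(4.160000 − 2.670000) / (34.471523 − (-15.160031)) = 4.160000 − (51.362569)/(49.631553) = 3.125123

3.1251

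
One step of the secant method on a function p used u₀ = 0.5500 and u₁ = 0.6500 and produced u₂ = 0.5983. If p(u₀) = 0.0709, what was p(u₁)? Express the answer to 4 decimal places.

-0.0759

The secant line through (0.5500, 0.0709) and (0.6500, p(u₁)) crosses zero at u₂ = 0.5983.
So (0.5500, 0.0709), (0.6500, p(u₁)), (0.5983, 0) are collinear:
p(u₁) = 0.0709 · (0.6500 − 0.5983) / (0.5500 − 0.5983) = 0.0709 · (0.051700)/(-0.048300) = -0.075891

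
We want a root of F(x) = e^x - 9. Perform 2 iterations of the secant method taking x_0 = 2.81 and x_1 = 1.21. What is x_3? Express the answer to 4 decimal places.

F(2.81) = 7.609918, F(1.21) = -5.646515
x_2 = 1.210000 − (-5.646515)·(1.210000 − 2.810000) / (-5.646515 − 7.609918) = 1.210000 − (9.034425)/(-13.256434) = 1.891512
F(1.891512) = -2.370612
x_3 = 1.891512 − (-2.370612)·(1.891512 − 1.210000) / (-2.370612 − (-5.646515)) = 1.891512 − (-1.615602)/(3.275903) = 2.384690

2.3847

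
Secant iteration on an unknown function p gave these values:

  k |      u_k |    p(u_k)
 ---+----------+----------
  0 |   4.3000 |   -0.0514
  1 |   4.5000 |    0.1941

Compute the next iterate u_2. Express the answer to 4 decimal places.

u_2 = 4.5000 − 0.1941·(4.5000 − 4.3000) / (0.1941 − (-0.0514))
   = 4.5000 − (0.038820)/(0.245500) = 4.341874

4.3419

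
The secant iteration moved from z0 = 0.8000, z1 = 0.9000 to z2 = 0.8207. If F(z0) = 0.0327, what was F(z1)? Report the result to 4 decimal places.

-0.1253

The secant line through (0.8000, 0.0327) and (0.9000, F(z1)) crosses zero at z2 = 0.8207.
So (0.8000, 0.0327), (0.9000, F(z1)), (0.8207, 0) are collinear:
F(z1) = 0.0327 · (0.9000 − 0.8207) / (0.8000 − 0.8207) = 0.0327 · (0.079300)/(-0.020700) = -0.125271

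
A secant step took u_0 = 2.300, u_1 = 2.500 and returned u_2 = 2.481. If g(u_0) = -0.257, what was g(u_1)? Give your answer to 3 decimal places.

0.027

The secant line through (2.300, -0.257) and (2.500, g(u_1)) crosses zero at u_2 = 2.481.
So (2.300, -0.257), (2.500, g(u_1)), (2.481, 0) are collinear:
g(u_1) = -0.257 · (2.500 − 2.481) / (2.300 − 2.481) = -0.257 · (0.01900)/(-0.18100) = 0.02698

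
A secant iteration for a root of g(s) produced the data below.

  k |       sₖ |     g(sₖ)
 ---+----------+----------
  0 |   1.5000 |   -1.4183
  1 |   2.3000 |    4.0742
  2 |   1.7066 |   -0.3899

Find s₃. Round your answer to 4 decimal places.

1.7584

s₃ = 1.7066 − (-0.3899)·(1.7066 − 2.3000) / (-0.3899 − 4.0742)
   = 1.7066 − (0.231367)/(-4.464100) = 1.758428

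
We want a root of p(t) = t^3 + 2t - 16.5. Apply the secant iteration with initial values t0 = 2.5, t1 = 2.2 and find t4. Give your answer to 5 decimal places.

p(2.5) = 4.1250000, p(2.2) = -1.4520000
t2 = 2.2000000 − (-1.4520000)·(2.2000000 − 2.5000000) / (-1.4520000 − 4.1250000) = 2.2000000 − (0.4356000)/(-5.5770000) = 2.2781065
p(2.2781065) = -0.1209398
t3 = 2.2781065 − (-0.1209398)·(2.2781065 − 2.2000000) / (-0.1209398 − (-1.4520000)) = 2.2781065 − (-0.0094462)/(1.3310602) = 2.2852032
p(2.2852032) = 0.0040895
t4 = 2.2852032 − 0.0040895·(2.2852032 − 2.2781065) / (0.0040895 − (-0.1209398)) = 2.2852032 − (0.0000290)/(0.1250294) = 2.2849711

2.28497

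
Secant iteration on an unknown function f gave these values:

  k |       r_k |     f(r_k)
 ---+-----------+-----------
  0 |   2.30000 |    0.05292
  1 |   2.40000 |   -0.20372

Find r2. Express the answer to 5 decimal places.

2.32062

r2 = 2.40000 − (-0.20372)·(2.40000 − 2.30000) / (-0.20372 − 0.05292)
   = 2.40000 − (-0.0203720)/(-0.2566400) = 2.3206203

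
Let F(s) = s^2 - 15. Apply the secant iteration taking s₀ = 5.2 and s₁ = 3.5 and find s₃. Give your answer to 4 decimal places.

3.8759

F(5.2) = 12.040000, F(3.5) = -2.750000
s₂ = 3.500000 − (-2.750000)·(3.500000 − 5.200000) / (-2.750000 − 12.040000) = 3.500000 − (4.675000)/(-14.790000) = 3.816092
F(3.816092) = -0.437442
s₃ = 3.816092 − (-0.437442)·(3.816092 − 3.500000) / (-0.437442 − (-2.750000)) = 3.816092 − (-0.138272)/(2.312558) = 3.875884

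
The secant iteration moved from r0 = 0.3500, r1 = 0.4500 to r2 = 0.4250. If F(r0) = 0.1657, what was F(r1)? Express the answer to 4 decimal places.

-0.0552

The secant line through (0.3500, 0.1657) and (0.4500, F(r1)) crosses zero at r2 = 0.4250.
So (0.3500, 0.1657), (0.4500, F(r1)), (0.4250, 0) are collinear:
F(r1) = 0.1657 · (0.4500 − 0.4250) / (0.3500 − 0.4250) = 0.1657 · (0.025000)/(-0.075000) = -0.055233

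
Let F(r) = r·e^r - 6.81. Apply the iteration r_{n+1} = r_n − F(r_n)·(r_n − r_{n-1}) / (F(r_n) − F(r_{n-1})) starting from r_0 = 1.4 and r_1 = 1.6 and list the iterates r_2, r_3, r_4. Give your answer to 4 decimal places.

F(1.4) = -1.132720, F(1.6) = 1.114852
r_2 = 1.600000 − 1.114852·(1.600000 − 1.400000) / (1.114852 − (-1.132720)) = 1.600000 − (0.222970)/(2.247572) = 1.500795
F(1.500795) = -0.078554
r_3 = 1.500795 − (-0.078554)·(1.500795 − 1.600000) / (-0.078554 − 1.114852) = 1.500795 − (0.007793)/(-1.193406) = 1.507325
F(1.507325) = -0.004973
r_4 = 1.507325 − (-0.004973)·(1.507325 − 1.500795) / (-0.004973 − (-0.078554)) = 1.507325 − (-0.000032)/(0.073581) = 1.507766

1.5008, 1.5073, 1.5078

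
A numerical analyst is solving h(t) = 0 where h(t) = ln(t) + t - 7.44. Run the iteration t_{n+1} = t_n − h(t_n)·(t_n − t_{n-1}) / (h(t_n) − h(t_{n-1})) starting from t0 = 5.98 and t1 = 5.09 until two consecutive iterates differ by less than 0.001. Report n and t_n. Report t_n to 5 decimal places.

n = 4, t_n = 5.69960

h(5.98) = 0.3284206, h(5.09) = -0.7227222
t2 = 5.0900000 − (-0.7227222)·(-0.8900000)/(-1.0511427) = 5.7019271;  |Δ| = 0.6119271
h(5.7019271) = 0.0027313
t3 = 5.7019271 − 0.0027313·(0.6119271)/(0.7254535) = 5.6996232;  |Δ| = 0.0023039
h(5.6996232) = 0.0000233
t4 = 5.6996232 − 0.0000233·(-0.0023039)/(-0.0027080) = 5.6996034;  |Δ| = 0.0000198
|t4 − t3| = 0.0000198 < 0.001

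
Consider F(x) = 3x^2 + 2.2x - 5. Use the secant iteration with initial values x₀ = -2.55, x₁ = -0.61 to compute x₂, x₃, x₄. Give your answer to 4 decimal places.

F(-2.55) = 8.897500, F(-0.61) = -5.225700
x₂ = -0.610000 − (-5.225700)·(-0.610000 − (-2.550000)) / (-5.225700 − 8.897500) = -0.610000 − (-10.137858)/(-14.123200) = -1.327816
F(-1.327816) = -2.631910
x₃ = -1.327816 − (-2.631910)·(-1.327816 − (-0.610000)) / (-2.631910 − (-5.225700)) = -1.327816 − (1.889227)/(2.593790) = -2.056181
F(-2.056181) = 3.160044
x₄ = -2.056181 − 3.160044·(-2.056181 − (-1.327816)) / (3.160044 − (-2.631910)) = -2.056181 − (-2.301666)/(5.791954) = -1.658791

-1.3278, -2.0562, -1.6588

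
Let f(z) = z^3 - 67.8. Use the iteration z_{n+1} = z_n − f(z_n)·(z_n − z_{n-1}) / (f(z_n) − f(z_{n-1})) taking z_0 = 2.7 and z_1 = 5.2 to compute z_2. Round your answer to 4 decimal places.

3.6948

f(2.7) = -48.117000, f(5.2) = 72.808000
z_2 = 5.200000 − 72.808000·(5.200000 − 2.700000) / (72.808000 − (-48.117000)) = 5.200000 − (182.020000)/(120.925000) = 3.694769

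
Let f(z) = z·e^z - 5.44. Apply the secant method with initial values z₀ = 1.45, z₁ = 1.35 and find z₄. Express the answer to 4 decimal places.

f(1.45) = 0.741516, f(1.35) = -0.232476
z₂ = 1.350000 − (-0.232476)·(1.350000 − 1.450000) / (-0.232476 − 0.741516) = 1.350000 − (0.023248)/(-0.973992) = 1.373868
f(1.373868) = -0.012391
z₃ = 1.373868 − (-0.012391)·(1.373868 − 1.350000) / (-0.012391 − (-0.232476)) = 1.373868 − (-0.000296)/(0.220084) = 1.375212
f(1.375212) = 0.000224
z₄ = 1.375212 − 0.000224·(1.375212 − 1.373868) / (0.000224 − (-0.012391)) = 1.375212 − (0.000000)/(0.012615) = 1.375188

1.3752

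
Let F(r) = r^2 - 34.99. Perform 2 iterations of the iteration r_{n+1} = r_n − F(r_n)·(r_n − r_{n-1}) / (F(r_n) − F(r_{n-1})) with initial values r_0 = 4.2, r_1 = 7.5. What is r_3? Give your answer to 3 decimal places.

5.887

F(4.2) = -17.35000, F(7.5) = 21.26000
r_2 = 7.50000 − 21.26000·(7.50000 − 4.20000) / (21.26000 − (-17.35000)) = 7.50000 − (70.15800)/(38.61000) = 5.68291
F(5.68291) = -2.69458
r_3 = 5.68291 − (-2.69458)·(5.68291 − 7.50000) / (-2.69458 − 21.26000) = 5.68291 − (4.89630)/(-23.95458) = 5.88731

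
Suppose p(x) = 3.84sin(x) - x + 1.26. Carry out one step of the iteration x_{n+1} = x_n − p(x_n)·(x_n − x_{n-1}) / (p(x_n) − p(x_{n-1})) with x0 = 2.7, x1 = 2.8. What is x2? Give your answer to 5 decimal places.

2.74423

p(2.7) = 0.2011387, p(2.8) = -0.2536455
x2 = 2.8000000 − (-0.2536455)·(2.8000000 − 2.7000000) / (-0.2536455 − 0.2011387) = 2.8000000 − (-0.0253646)/(-0.4547842) = 2.7442273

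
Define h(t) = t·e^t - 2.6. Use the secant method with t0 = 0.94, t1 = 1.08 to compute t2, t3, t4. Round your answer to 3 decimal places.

h(0.94) = -0.19362, h(1.08) = 0.58025
t2 = 1.08000 − 0.58025·(1.08000 − 0.94000) / (0.58025 − (-0.19362)) = 1.08000 − (0.08124)/(0.77387) = 0.97503
h(0.97503) = -0.01497
t3 = 0.97503 − (-0.01497)·(0.97503 − 1.08000) / (-0.01497 − 0.58025) = 0.97503 − (0.00157)/(-0.59522) = 0.97767
h(0.97767) = -0.00112
t4 = 0.97767 − (-0.00112)·(0.97767 − 0.97503) / (-0.00112 − (-0.01497)) = 0.97767 − (0.00000)/(0.01385) = 0.97788

0.975, 0.978, 0.978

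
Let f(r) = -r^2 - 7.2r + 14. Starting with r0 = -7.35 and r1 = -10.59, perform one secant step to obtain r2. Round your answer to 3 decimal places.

f(-7.35) = 12.89750, f(-10.59) = -21.90010
r2 = -10.59000 − (-21.90010)·(-10.59000 − (-7.35000)) / (-21.90010 − 12.89750) = -10.59000 − (70.95632)/(-34.79760) = -8.55088

-8.551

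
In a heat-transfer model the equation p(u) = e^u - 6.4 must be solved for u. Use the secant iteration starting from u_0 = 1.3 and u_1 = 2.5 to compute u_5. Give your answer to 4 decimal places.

p(1.3) = -2.730703, p(2.5) = 5.782494
u_2 = 2.500000 − 5.782494·(2.500000 − 1.300000) / (5.782494 − (-2.730703)) = 2.500000 − (6.938993)/(8.513197) = 1.684913
p(1.684913) = -1.008016
u_3 = 1.684913 − (-1.008016)·(1.684913 − 2.500000) / (-1.008016 − 5.782494) = 1.684913 − (0.821620)/(-6.790510) = 1.805909
p(1.805909) = -0.314501
u_4 = 1.805909 − (-0.314501)·(1.805909 − 1.684913) / (-0.314501 − (-1.008016)) = 1.805909 − (-0.038053)/(0.693515) = 1.860779
p(1.860779) = 0.028741
u_5 = 1.860779 − 0.028741·(1.860779 − 1.805909) / (0.028741 − (-0.314501)) = 1.860779 − (0.001577)/(0.343241) = 1.856184

1.8562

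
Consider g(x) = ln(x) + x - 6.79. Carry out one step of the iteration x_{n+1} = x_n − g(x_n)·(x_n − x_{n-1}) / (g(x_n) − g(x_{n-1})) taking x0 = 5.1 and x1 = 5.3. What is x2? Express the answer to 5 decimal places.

g(5.1) = -0.0607595, g(5.3) = 0.1777068
x2 = 5.3000000 − 0.1777068·(5.3000000 − 5.1000000) / (0.1777068 − (-0.0607595)) = 5.3000000 − (0.0355414)/(0.2384663) = 5.1509585

5.15096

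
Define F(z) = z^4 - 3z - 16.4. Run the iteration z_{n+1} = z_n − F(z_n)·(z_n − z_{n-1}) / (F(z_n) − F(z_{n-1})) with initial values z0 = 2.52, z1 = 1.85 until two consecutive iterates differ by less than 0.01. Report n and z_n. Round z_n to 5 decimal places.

n = 5, z_n = 2.18914

F(2.52) = 16.3675802, F(1.85) = -10.2364937
z2 = 1.8500000 − (-10.2364937)·(-0.6700000)/(-26.6040739) = 2.1077970;  |Δ| = 0.2577970
F(2.1077970) = -2.9848459
z3 = 2.1077970 − (-2.9848459)·(0.2577970)/(7.2516479) = 2.2139087;  |Δ| = 0.1061117
F(2.2139087) = 0.9819135
z4 = 2.2139087 − 0.9819135·(0.1061117)/(3.9667594) = 2.1876423;  |Δ| = 0.0262664
F(2.1876423) = -0.0592489
z5 = 2.1876423 − (-0.0592489)·(-0.0262664)/(-1.0411624) = 2.1891370;  |Δ| = 0.0014947
|z5 − z4| = 0.0014947 < 0.01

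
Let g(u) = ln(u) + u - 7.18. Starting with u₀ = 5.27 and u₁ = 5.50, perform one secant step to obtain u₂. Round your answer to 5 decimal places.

g(5.27) = -0.2479696, g(5.50) = 0.0247481
u₂ = 5.5000000 − 0.0247481·(5.5000000 − 5.2700000) / (0.0247481 − (-0.2479696)) = 5.5000000 − (0.0056921)/(0.2727177) = 5.4791284

5.47913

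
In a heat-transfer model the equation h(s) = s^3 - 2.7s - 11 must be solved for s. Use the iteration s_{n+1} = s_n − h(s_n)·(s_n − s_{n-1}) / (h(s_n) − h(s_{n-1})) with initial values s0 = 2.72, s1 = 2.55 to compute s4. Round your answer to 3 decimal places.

h(2.72) = 1.77965, h(2.55) = -1.30363
s2 = 2.55000 − (-1.30363)·(2.55000 − 2.72000) / (-1.30363 − 1.77965) = 2.55000 − (0.22162)/(-3.08327) = 2.62188
h(2.62188) = -0.05566
s3 = 2.62188 − (-0.05566)·(2.62188 − 2.55000) / (-0.05566 − (-1.30363)) = 2.62188 − (-0.00400)/(1.24797) = 2.62508
h(2.62508) = 0.00188
s4 = 2.62508 − 0.00188·(2.62508 − 2.62188) / (0.00188 − (-0.05566)) = 2.62508 − (0.00001)/(0.05754) = 2.62498

2.625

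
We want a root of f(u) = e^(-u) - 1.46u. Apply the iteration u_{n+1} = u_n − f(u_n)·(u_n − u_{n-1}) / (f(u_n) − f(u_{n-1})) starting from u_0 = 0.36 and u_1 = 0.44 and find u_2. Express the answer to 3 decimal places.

f(0.36) = 0.17208, f(0.44) = 0.00164
u_2 = 0.44000 − 0.00164·(0.44000 − 0.36000) / (0.00164 − 0.17208) = 0.44000 − (0.00013)/(-0.17044) = 0.44077

0.441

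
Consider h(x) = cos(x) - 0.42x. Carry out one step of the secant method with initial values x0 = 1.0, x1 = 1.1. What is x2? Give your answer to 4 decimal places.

1.0935

h(1.0) = 0.120302, h(1.1) = -0.008404
x2 = 1.100000 − (-0.008404)·(1.100000 − 1.000000) / (-0.008404 − 0.120302) = 1.100000 − (-0.000840)/(-0.128706) = 1.093470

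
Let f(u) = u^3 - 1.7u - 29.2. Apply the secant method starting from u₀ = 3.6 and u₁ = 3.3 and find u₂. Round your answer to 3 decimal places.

3.267

f(3.6) = 11.33600, f(3.3) = 1.12700
u₂ = 3.30000 − 1.12700·(3.30000 − 3.60000) / (1.12700 − 11.33600) = 3.30000 − (-0.33810)/(-10.20900) = 3.26688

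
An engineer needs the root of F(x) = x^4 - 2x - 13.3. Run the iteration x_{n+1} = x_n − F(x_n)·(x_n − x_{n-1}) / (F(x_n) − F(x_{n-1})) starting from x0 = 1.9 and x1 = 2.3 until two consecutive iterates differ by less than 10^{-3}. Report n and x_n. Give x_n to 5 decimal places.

F(1.9) = -4.0679000, F(2.3) = 10.0841000
x2 = 2.3000000 − 10.0841000·(0.4000000)/(14.1520000) = 2.0149774;  |Δ| = 0.2850226
F(2.0149774) = -0.8452677
x3 = 2.0149774 − (-0.8452677)·(-0.2850226)/(-10.9293677) = 2.0370208;  |Δ| = 0.0220434
F(2.0370208) = -0.1560757
x4 = 2.0370208 − (-0.1560757)·(0.0220434)/(0.6891920) = 2.0420128;  |Δ| = 0.0049920
F(2.0420128) = 0.0033414
x5 = 2.0420128 − 0.0033414·(0.0049920)/(0.1594171) = 2.0419081;  |Δ| = 0.0001046
|x5 − x4| = 0.0001046 < 10^{-3}

n = 5, x_n = 2.04191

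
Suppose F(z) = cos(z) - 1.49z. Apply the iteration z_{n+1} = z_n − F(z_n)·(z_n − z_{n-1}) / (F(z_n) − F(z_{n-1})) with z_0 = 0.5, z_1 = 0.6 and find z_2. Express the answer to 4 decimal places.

0.5659

F(0.5) = 0.132583, F(0.6) = -0.068664
z_2 = 0.600000 − (-0.068664)·(0.600000 − 0.500000) / (-0.068664 − 0.132583) = 0.600000 − (-0.006866)/(-0.201247) = 0.565881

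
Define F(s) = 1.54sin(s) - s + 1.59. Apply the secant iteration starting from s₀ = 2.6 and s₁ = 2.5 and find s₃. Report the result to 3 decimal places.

F(2.6) = -0.21613, F(2.5) = 0.01165
s₂ = 2.50000 − 0.01165·(2.50000 − 2.60000) / (0.01165 − (-0.21613)) = 2.50000 − (-0.00116)/(0.22777) = 2.50511
F(2.50511) = 0.00021
s₃ = 2.50511 − 0.00021·(2.50511 − 2.50000) / (0.00021 − 0.01165) = 2.50511 − (0.00000)/(-0.01143) = 2.50521

2.505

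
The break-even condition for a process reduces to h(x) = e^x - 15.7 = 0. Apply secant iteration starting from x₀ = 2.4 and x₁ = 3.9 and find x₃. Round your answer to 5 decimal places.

h(2.4) = -4.6768236, h(3.9) = 33.7024491
x₂ = 3.9000000 − 33.7024491·(3.9000000 − 2.4000000) / (33.7024491 − (-4.6768236)) = 3.9000000 − (50.5536737)/(38.3792727) = 2.5827871
h(2.5827871) = -2.4660290
x₃ = 2.5827871 − (-2.4660290)·(2.5827871 − 3.9000000) / (-2.4660290 − 33.7024491) = 2.5827871 − (3.2482852)/(-36.1684781) = 2.6725969

2.67260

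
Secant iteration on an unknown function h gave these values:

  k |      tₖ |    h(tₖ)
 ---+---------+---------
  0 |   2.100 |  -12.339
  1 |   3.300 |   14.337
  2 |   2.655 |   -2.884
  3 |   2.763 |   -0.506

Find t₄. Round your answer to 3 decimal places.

t₄ = 2.763 − (-0.506)·(2.763 − 2.655) / (-0.506 − (-2.884))
   = 2.763 − (-0.05465)/(2.37800) = 2.78598

2.786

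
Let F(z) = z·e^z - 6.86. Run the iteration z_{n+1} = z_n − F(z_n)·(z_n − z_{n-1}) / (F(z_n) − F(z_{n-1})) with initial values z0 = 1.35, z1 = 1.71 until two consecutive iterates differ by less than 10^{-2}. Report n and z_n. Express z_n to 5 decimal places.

F(1.35) = -1.6524755, F(1.71) = 2.5945241
z2 = 1.7100000 − 2.5945241·(0.3600000)/(4.2469997) = 1.4900733;  |Δ| = 0.2199267
F(1.4900733) = -0.2479180
z3 = 1.4900733 − (-0.2479180)·(-0.2199267)/(-2.8424421) = 1.5092553;  |Δ| = 0.0191820
F(1.5092553) = -0.0330934
z4 = 1.5092553 − (-0.0330934)·(0.0191820)/(0.2148246) = 1.5122103;  |Δ| = 0.0029550
|z4 − z3| = 0.0029550 < 10^{-2}

n = 4, z_n = 1.51221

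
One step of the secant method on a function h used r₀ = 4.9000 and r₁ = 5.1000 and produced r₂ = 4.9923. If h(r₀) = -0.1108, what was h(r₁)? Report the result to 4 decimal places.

The secant line through (4.9000, -0.1108) and (5.1000, h(r₁)) crosses zero at r₂ = 4.9923.
So (4.9000, -0.1108), (5.1000, h(r₁)), (4.9923, 0) are collinear:
h(r₁) = -0.1108 · (5.1000 − 4.9923) / (4.9000 − 4.9923) = -0.1108 · (0.107700)/(-0.092300) = 0.129287

0.1293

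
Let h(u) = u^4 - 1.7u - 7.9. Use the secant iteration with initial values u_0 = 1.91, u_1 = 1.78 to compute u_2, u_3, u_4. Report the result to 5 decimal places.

1.81783, 1.82110, 1.82098

h(1.91) = 2.1616336, h(1.78) = -0.8872414
u_2 = 1.7800000 − (-0.8872414)·(1.7800000 − 1.9100000) / (-0.8872414 − 2.1616336) = 1.7800000 − (0.1153414)/(-3.0488750) = 1.8178308
h(1.8178308) = -0.0705338
u_3 = 1.8178308 − (-0.0705338)·(1.8178308 − 1.7800000) / (-0.0705338 − (-0.8872414)) = 1.8178308 − (-0.0026684)/(0.8167076) = 1.8210980
h(1.8210980) = 0.0026287
u_4 = 1.8210980 − 0.0026287·(1.8210980 − 1.8178308) / (0.0026287 − (-0.0705338)) = 1.8210980 − (0.0000086)/(0.0731625) = 1.8209806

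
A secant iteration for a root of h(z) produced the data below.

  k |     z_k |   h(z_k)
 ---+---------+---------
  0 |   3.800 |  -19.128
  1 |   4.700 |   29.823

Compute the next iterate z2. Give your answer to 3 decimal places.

4.152

z2 = 4.700 − 29.823·(4.700 − 3.800) / (29.823 − (-19.128))
   = 4.700 − (26.84070)/(48.95100) = 4.15168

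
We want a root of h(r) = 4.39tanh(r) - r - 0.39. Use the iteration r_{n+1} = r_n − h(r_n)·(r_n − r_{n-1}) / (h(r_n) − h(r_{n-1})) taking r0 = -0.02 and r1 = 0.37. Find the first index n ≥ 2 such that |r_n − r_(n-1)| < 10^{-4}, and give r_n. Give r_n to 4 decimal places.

n = 5, r_n = 0.1157

h(-0.02) = -0.457788, h(0.37) = 0.794024
r2 = 0.370000 − 0.794024·(0.390000)/(1.251812) = 0.122623;  |Δ| = 0.247377
h(0.122623) = 0.023011
r3 = 0.122623 − 0.023011·(-0.247377)/(-0.771013) = 0.115240;  |Δ| = 0.007383
h(0.115240) = -0.001563
r4 = 0.115240 − (-0.001563)·(-0.007383)/(-0.024574) = 0.115710;  |Δ| = 0.000470
h(0.115710) = 0.000002
r5 = 0.115710 − 0.000002·(0.000470)/(0.001565) = 0.115709;  |Δ| = 0.000000
|r5 − r4| = 0.000000 < 10^{-4}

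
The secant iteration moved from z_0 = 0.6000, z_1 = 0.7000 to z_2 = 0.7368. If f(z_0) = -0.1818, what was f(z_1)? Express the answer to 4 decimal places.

The secant line through (0.6000, -0.1818) and (0.7000, f(z_1)) crosses zero at z_2 = 0.7368.
So (0.6000, -0.1818), (0.7000, f(z_1)), (0.7368, 0) are collinear:
f(z_1) = -0.1818 · (0.7000 − 0.7368) / (0.6000 − 0.7368) = -0.1818 · (-0.036800)/(-0.136800) = -0.048905

-0.0489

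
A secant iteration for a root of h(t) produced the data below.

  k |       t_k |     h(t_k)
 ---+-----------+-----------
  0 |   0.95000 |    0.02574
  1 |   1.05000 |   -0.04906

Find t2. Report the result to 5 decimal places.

t2 = 1.05000 − (-0.04906)·(1.05000 − 0.95000) / (-0.04906 − 0.02574)
   = 1.05000 − (-0.0049060)/(-0.0748000) = 0.9844118

0.98441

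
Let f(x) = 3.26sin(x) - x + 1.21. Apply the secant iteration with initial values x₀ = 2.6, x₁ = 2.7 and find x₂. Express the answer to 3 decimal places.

f(2.6) = 0.29053, f(2.7) = -0.09674
x₂ = 2.70000 − (-0.09674)·(2.70000 − 2.60000) / (-0.09674 − 0.29053) = 2.70000 − (-0.00967)/(-0.38728) = 2.67502

2.675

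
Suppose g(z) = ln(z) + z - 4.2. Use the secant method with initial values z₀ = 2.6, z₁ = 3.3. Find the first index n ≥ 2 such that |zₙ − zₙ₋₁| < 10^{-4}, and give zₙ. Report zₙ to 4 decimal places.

g(2.6) = -0.644489, g(3.3) = 0.293922
z₂ = 3.300000 − 0.293922·(0.700000)/(0.938411) = 3.080751;  |Δ| = 0.219249
g(3.080751) = 0.005924
z₃ = 3.080751 − 0.005924·(-0.219249)/(-0.287998) = 3.076241;  |Δ| = 0.004510
g(3.076241) = -0.000051
z₄ = 3.076241 − (-0.000051)·(-0.004510)/(-0.005975) = 3.076279;  |Δ| = 0.000038
|z₄ − z₃| = 0.000038 < 10^{-4}

n = 4, zₙ = 3.0763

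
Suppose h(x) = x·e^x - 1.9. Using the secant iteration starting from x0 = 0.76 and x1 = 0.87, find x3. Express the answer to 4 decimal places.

h(0.76) = -0.274910, h(0.87) = 0.176612
x2 = 0.870000 − 0.176612·(0.870000 − 0.760000) / (0.176612 − (-0.274910)) = 0.870000 − (0.019427)/(0.451523) = 0.826974
h(0.826974) = -0.009217
x3 = 0.826974 − (-0.009217)·(0.826974 − 0.870000) / (-0.009217 − 0.176612) = 0.826974 − (0.000397)/(-0.185829) = 0.829108

0.8291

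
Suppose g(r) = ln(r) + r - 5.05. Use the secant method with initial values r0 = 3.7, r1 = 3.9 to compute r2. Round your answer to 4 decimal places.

g(3.7) = -0.041667, g(3.9) = 0.210977
r2 = 3.900000 − 0.210977·(3.900000 − 3.700000) / (0.210977 − (-0.041667)) = 3.900000 − (0.042195)/(0.252644) = 3.732985

3.7330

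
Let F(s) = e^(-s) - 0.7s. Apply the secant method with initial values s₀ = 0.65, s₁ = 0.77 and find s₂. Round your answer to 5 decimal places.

F(0.65) = 0.0670458, F(0.77) = -0.0759869
s₂ = 0.7700000 − (-0.0759869)·(0.7700000 − 0.6500000) / (-0.0759869 − 0.0670458) = 0.7700000 − (-0.0091184)/(-0.1430327) = 0.7062493

0.70625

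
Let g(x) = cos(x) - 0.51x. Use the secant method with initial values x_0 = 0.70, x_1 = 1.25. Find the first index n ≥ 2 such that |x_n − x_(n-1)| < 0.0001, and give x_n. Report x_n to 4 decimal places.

g(0.70) = 0.407842, g(1.25) = -0.322178
x_2 = 1.250000 − (-0.322178)·(0.550000)/(-0.730020) = 1.007270;  |Δ| = 0.242730
g(1.007270) = 0.020463
x_3 = 1.007270 − 0.020463·(-0.242730)/(0.342641) = 1.021766;  |Δ| = 0.014496
g(1.021766) = 0.000759
x_4 = 1.021766 − 0.000759·(0.014496)/(-0.019703) = 1.022325;  |Δ| = 0.000559
g(1.022325) = -0.000002
x_5 = 1.022325 − (-0.000002)·(0.000559)/(-0.000762) = 1.022323;  |Δ| = 0.000002
|x_5 − x_4| = 0.000002 < 0.0001

n = 5, x_n = 1.0223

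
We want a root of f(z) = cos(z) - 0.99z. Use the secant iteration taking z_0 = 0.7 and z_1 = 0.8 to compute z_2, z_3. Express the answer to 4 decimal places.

f(0.7) = 0.071842, f(0.8) = -0.095293
z_2 = 0.800000 − (-0.095293)·(0.800000 − 0.700000) / (-0.095293 − 0.071842) = 0.800000 − (-0.009529)/(-0.167135) = 0.742984
f(0.742984) = 0.000898
z_3 = 0.742984 − 0.000898·(0.742984 − 0.800000) / (0.000898 − (-0.095293)) = 0.742984 − (-0.000051)/(0.096192) = 0.743517

0.7430, 0.7435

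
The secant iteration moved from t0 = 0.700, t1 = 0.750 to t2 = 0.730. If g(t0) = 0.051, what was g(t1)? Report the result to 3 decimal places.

-0.034

The secant line through (0.700, 0.051) and (0.750, g(t1)) crosses zero at t2 = 0.730.
So (0.700, 0.051), (0.750, g(t1)), (0.730, 0) are collinear:
g(t1) = 0.051 · (0.750 − 0.730) / (0.700 − 0.730) = 0.051 · (0.02000)/(-0.03000) = -0.03400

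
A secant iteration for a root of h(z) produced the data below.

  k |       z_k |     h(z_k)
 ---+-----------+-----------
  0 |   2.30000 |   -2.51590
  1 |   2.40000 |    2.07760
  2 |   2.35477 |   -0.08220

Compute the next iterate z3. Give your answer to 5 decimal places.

z3 = 2.35477 − (-0.08220)·(2.35477 − 2.40000) / (-0.08220 − 2.07760)
   = 2.35477 − (0.0037179)/(-2.1598000) = 2.3564914

2.35649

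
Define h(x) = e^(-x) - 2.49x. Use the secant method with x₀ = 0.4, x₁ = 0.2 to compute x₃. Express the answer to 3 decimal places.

h(0.4) = -0.32568, h(0.2) = 0.32073
x₂ = 0.20000 − 0.32073·(0.20000 − 0.40000) / (0.32073 − (-0.32568)) = 0.20000 − (-0.06415)/(0.64641) = 0.29923
h(0.29923) = -0.00371
x₃ = 0.29923 − (-0.00371)·(0.29923 − 0.20000) / (-0.00371 − 0.32073) = 0.29923 − (-0.00037)/(-0.32444) = 0.29810

0.298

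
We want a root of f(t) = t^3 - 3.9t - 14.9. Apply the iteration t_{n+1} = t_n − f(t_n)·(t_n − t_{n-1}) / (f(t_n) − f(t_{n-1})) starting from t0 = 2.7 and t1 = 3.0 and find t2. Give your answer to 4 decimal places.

f(2.7) = -5.747000, f(3.0) = 0.400000
t2 = 3.000000 − 0.400000·(3.000000 − 2.700000) / (0.400000 − (-5.747000)) = 3.000000 − (0.120000)/(6.147000) = 2.980478

2.9805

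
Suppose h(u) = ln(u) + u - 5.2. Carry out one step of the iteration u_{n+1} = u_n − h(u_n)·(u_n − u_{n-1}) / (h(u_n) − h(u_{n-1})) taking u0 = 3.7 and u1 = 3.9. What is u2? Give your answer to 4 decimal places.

3.8517

h(3.7) = -0.191667, h(3.9) = 0.060977
u2 = 3.900000 − 0.060977·(3.900000 − 3.700000) / (0.060977 − (-0.191667)) = 3.900000 − (0.012195)/(0.252644) = 3.851729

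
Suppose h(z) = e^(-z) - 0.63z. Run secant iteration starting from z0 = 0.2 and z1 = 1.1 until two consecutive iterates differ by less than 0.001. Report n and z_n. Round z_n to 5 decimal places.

h(0.2) = 0.6927308, h(1.1) = -0.3601289
z2 = 1.1000000 − (-0.3601289)·(0.9000000)/(-1.0528597) = 0.7921565;  |Δ| = 0.3078435
h(0.7921565) = -0.0461914
z3 = 0.7921565 − (-0.0461914)·(-0.3078435)/(0.3139375) = 0.7468617;  |Δ| = 0.0452948
h(0.7468617) = 0.0033285
z4 = 0.7468617 − 0.0033285·(-0.0452948)/(0.0495199) = 0.7499062;  |Δ| = 0.0030445
h(0.7499062) = -0.0000300
z5 = 0.7499062 − (-0.0000300)·(0.0030445)/(-0.0033585) = 0.7498790;  |Δ| = 0.0000272
|z5 − z4| = 0.0000272 < 0.001

n = 5, z_n = 0.74988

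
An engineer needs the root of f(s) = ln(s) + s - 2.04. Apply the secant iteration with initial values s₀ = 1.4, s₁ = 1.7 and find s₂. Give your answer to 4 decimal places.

f(1.4) = -0.303528, f(1.7) = 0.190628
s₂ = 1.700000 − 0.190628·(1.700000 − 1.400000) / (0.190628 − (-0.303528)) = 1.700000 − (0.057188)/(0.494156) = 1.584270

1.5843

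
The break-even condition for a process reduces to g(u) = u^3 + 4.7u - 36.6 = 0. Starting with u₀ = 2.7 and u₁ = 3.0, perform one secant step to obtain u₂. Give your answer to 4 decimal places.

2.8453

g(2.7) = -4.227000, g(3.0) = 4.500000
u₂ = 3.000000 − 4.500000·(3.000000 − 2.700000) / (4.500000 − (-4.227000)) = 3.000000 − (1.350000)/(8.727000) = 2.845308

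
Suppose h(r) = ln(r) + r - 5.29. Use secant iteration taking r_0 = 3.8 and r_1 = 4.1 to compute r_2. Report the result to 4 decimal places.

3.9237

h(3.8) = -0.154999, h(4.1) = 0.220987
r_2 = 4.100000 − 0.220987·(4.100000 − 3.800000) / (0.220987 − (-0.154999)) = 4.100000 − (0.066296)/(0.375986) = 3.923674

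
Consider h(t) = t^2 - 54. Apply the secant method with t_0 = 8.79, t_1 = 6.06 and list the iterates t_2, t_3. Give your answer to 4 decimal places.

h(8.79) = 23.264100, h(6.06) = -17.276400
t_2 = 6.060000 − (-17.276400)·(6.060000 − 8.790000) / (-17.276400 − 23.264100) = 6.060000 − (47.164572)/(-40.540500) = 7.223394
h(7.223394) = -1.822580
t_3 = 7.223394 − (-1.822580)·(7.223394 − 6.060000) / (-1.822580 − (-17.276400)) = 7.223394 − (-2.120379)/(15.453820) = 7.360601

7.2234, 7.3606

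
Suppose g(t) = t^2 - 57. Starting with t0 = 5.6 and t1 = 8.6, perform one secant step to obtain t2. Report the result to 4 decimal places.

7.4056

g(5.6) = -25.640000, g(8.6) = 16.960000
t2 = 8.600000 − 16.960000·(8.600000 − 5.600000) / (16.960000 − (-25.640000)) = 8.600000 − (50.880000)/(42.600000) = 7.405634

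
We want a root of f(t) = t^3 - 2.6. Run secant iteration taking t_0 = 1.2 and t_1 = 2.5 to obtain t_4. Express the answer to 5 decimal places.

1.37864

f(1.2) = -0.8720000, f(2.5) = 13.0250000
t_2 = 2.5000000 − 13.0250000·(2.5000000 − 1.2000000) / (13.0250000 − (-0.8720000)) = 2.5000000 − (16.9325000)/(13.8970000) = 1.2815716
f(1.2815716) = -0.4951140
t_3 = 1.2815716 − (-0.4951140)·(1.2815716 − 2.5000000) / (-0.4951140 − 13.0250000) = 1.2815716 − (0.6032609)/(-13.5201140) = 1.3261911
f(1.3261911) = -0.2675180
t_4 = 1.3261911 − (-0.2675180)·(1.3261911 − 1.2815716) / (-0.2675180 − (-0.4951140)) = 1.3261911 − (-0.0119365)/(0.2275960) = 1.3786372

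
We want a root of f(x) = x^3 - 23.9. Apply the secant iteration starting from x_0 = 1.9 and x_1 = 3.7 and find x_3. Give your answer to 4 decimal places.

2.8104

f(1.9) = -17.041000, f(3.7) = 26.753000
x_2 = 3.700000 − 26.753000·(3.700000 − 1.900000) / (26.753000 − (-17.041000)) = 3.700000 − (48.155400)/(43.794000) = 2.600411
f(2.600411) = -6.315663
x_3 = 2.600411 − (-6.315663)·(2.600411 − 3.700000) / (-6.315663 − 26.753000) = 2.600411 − (6.944634)/(-33.068663) = 2.810418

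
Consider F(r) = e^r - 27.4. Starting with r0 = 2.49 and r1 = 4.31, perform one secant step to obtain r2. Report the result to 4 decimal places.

2.9375

F(2.49) = -15.338724, F(4.31) = 47.040489
r2 = 4.310000 − 47.040489·(4.310000 − 2.490000) / (47.040489 − (-15.338724)) = 4.310000 − (85.613690)/(62.379213) = 2.937529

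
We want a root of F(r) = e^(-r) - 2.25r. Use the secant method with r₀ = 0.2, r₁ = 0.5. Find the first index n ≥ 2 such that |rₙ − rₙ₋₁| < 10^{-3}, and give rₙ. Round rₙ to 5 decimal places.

n = 4, rₙ = 0.32207

F(0.2) = 0.3687308, F(0.5) = -0.5184693
r₂ = 0.5000000 − (-0.5184693)·(0.3000000)/(-0.8872001) = 0.3246835;  |Δ| = 0.1753165
F(0.3246835) = -0.0077818
r₃ = 0.3246835 − (-0.0077818)·(-0.1753165)/(0.5106875) = 0.3220120;  |Δ| = 0.0026715
F(0.3220120) = 0.0001624
r₄ = 0.3220120 − 0.0001624·(-0.0026715)/(0.0079442) = 0.3220666;  |Δ| = 0.0000546
|r₄ − r₃| = 0.0000546 < 10^{-3}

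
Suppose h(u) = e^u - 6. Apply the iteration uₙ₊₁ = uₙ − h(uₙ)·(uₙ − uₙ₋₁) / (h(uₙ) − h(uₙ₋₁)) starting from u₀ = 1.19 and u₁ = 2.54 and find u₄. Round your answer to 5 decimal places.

1.79968

h(1.19) = -2.7129188, h(2.54) = 6.6796710
u₂ = 2.5400000 − 6.6796710·(2.5400000 − 1.1900000) / (6.6796710 − (-2.7129188)) = 2.5400000 − (9.0175558)/(9.3925898) = 1.5799287
h(1.5799287) = -1.1453903
u₃ = 1.5799287 − (-1.1453903)·(1.5799287 − 2.5400000) / (-1.1453903 − 6.6796710) = 1.5799287 − (1.0996564)/(-7.8250613) = 1.7204588
h(1.7204588) = -0.4129089
u₄ = 1.7204588 − (-0.4129089)·(1.7204588 − 1.5799287) / (-0.4129089 − (-1.1453903)) = 1.7204588 − (-0.0580261)/(0.7324814) = 1.7996773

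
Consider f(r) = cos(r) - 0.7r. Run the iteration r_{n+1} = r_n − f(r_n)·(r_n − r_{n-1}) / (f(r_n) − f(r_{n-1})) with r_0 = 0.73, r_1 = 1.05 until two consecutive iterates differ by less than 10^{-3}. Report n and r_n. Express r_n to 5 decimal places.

n = 4, r_n = 0.89434

f(0.73) = 0.2341744, f(1.05) = -0.2374290
r_2 = 1.0500000 − (-0.2374290)·(0.3200000)/(-0.4716034) = 0.8888958;  |Δ| = 0.1611042
f(0.8888958) = 0.0080426
r_3 = 0.8888958 − 0.0080426·(-0.1611042)/(0.2454715) = 0.8941742;  |Δ| = 0.0052784
f(0.8941742) = 0.0002409
r_4 = 0.8941742 − 0.0002409·(0.0052784)/(-0.0078016) = 0.8943372;  |Δ| = 0.0001630
|r_4 − r_3| = 0.0001630 < 10^{-3}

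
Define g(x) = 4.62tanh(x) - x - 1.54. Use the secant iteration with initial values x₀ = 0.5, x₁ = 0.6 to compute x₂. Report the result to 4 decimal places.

0.4614

g(0.5) = 0.094981, g(0.6) = 0.341169
x₂ = 0.600000 − 0.341169·(0.600000 − 0.500000) / (0.341169 − 0.094981) = 0.600000 − (0.034117)/(0.246188) = 0.461419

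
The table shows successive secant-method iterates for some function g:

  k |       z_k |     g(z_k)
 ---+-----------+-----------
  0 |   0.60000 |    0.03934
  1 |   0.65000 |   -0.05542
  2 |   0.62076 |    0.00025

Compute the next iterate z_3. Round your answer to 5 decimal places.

z_3 = 0.62076 − 0.00025·(0.62076 − 0.65000) / (0.00025 − (-0.05542))
   = 0.62076 − (-0.0000073)/(0.0556700) = 0.6208913

0.62089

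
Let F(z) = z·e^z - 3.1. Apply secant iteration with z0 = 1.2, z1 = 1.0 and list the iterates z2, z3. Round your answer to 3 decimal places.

F(1.2) = 0.88414, F(1.0) = -0.38172
z2 = 1.00000 − (-0.38172)·(1.00000 − 1.20000) / (-0.38172 − 0.88414) = 1.00000 − (0.07634)/(-1.26586) = 1.06031
F(1.06031) = -0.03860
z3 = 1.06031 − (-0.03860)·(1.06031 − 1.00000) / (-0.03860 − (-0.38172)) = 1.06031 − (-0.00233)/(0.34311) = 1.06710

1.060, 1.067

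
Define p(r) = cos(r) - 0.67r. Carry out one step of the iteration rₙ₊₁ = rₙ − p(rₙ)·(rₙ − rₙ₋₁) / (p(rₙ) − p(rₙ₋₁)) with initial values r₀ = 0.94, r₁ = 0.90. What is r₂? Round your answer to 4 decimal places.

p(0.94) = -0.040012, p(0.90) = 0.018610
r₂ = 0.900000 − 0.018610·(0.900000 − 0.940000) / (0.018610 − (-0.040012)) = 0.900000 − (-0.000744)/(0.058622) = 0.912698

0.9127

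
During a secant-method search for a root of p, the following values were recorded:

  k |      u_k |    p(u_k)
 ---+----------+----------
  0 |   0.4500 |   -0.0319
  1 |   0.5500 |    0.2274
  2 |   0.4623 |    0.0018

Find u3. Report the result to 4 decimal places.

u3 = 0.4623 − 0.0018·(0.4623 − 0.5500) / (0.0018 − 0.2274)
   = 0.4623 − (-0.000158)/(-0.225600) = 0.461600

0.4616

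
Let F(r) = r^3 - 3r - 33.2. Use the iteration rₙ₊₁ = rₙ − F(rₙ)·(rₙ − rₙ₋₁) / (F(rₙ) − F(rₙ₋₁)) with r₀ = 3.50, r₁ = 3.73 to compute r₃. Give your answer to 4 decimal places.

F(3.50) = -0.825000, F(3.73) = 7.505117
r₂ = 3.730000 − 7.505117·(3.730000 − 3.500000) / (7.505117 − (-0.825000)) = 3.730000 − (1.726177)/(8.330117) = 3.522779
F(3.522779) = -0.050756
r₃ = 3.522779 − (-0.050756)·(3.522779 − 3.730000) / (-0.050756 − 7.505117) = 3.522779 − (0.010518)/(-7.555873) = 3.524171

3.5242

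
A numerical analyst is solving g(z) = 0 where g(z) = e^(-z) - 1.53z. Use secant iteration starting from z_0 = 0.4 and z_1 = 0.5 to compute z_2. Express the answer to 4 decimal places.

0.4269

g(0.4) = 0.058320, g(0.5) = -0.158469
z_2 = 0.500000 − (-0.158469)·(0.500000 − 0.400000) / (-0.158469 − 0.058320) = 0.500000 − (-0.015847)/(-0.216789) = 0.426902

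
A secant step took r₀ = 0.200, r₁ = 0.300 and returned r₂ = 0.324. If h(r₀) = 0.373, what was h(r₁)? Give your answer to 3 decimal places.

The secant line through (0.200, 0.373) and (0.300, h(r₁)) crosses zero at r₂ = 0.324.
So (0.200, 0.373), (0.300, h(r₁)), (0.324, 0) are collinear:
h(r₁) = 0.373 · (0.300 − 0.324) / (0.200 − 0.324) = 0.373 · (-0.02400)/(-0.12400) = 0.07219

0.072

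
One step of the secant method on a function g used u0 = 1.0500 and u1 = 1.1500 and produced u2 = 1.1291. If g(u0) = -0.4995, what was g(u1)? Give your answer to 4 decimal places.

0.1320

The secant line through (1.0500, -0.4995) and (1.1500, g(u1)) crosses zero at u2 = 1.1291.
So (1.0500, -0.4995), (1.1500, g(u1)), (1.1291, 0) are collinear:
g(u1) = -0.4995 · (1.1500 − 1.1291) / (1.0500 − 1.1291) = -0.4995 · (0.020900)/(-0.079100) = 0.131979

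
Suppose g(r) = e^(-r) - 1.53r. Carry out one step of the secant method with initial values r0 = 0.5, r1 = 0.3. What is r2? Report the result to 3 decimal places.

g(0.5) = -0.15847, g(0.3) = 0.28182
r2 = 0.30000 − 0.28182·(0.30000 − 0.50000) / (0.28182 − (-0.15847)) = 0.30000 − (-0.05636)/(0.44029) = 0.42802

0.428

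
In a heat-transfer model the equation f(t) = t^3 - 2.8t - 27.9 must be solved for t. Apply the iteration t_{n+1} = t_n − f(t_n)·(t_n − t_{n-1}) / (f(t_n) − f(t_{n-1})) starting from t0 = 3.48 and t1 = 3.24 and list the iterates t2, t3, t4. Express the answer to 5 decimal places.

3.33522, 3.33990, 3.33975

f(3.48) = 4.5001920, f(3.24) = -2.9597760
t2 = 3.2400000 − (-2.9597760)·(3.2400000 − 3.4800000) / (-2.9597760 − 4.5001920) = 3.2400000 − (0.7103462)/(-7.4599680) = 3.3352211
f(3.3352211) = -0.1386213
t3 = 3.3352211 − (-0.1386213)·(3.3352211 − 3.2400000) / (-0.1386213 − (-2.9597760)) = 3.3352211 − (-0.0131997)/(2.8211547) = 3.3398999
f(3.3398999) = 0.0046345
t4 = 3.3398999 − 0.0046345·(3.3398999 − 3.3352211) / (0.0046345 − (-0.1386213)) = 3.3398999 − (0.0000217)/(0.1432558) = 3.3397485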